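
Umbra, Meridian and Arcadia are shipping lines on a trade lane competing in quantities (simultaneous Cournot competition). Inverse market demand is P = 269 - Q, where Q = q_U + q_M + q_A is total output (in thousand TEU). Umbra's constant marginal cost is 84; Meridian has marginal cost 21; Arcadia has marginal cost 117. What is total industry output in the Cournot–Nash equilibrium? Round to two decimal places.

146.25

Umbra's profit: π_U = (269 - Q)q_U - (84q_U). Setting ∂π_U/∂q_U = 0: 185 - 2q_U - (q_M + q_A) = 0.
Meridian's first-order condition: 248 - 2q_M - (q_U + q_A) = 0.
Arcadia's first-order condition: 152 - 2q_A - (q_U + q_M) = 0.
Adding the 3 first-order conditions: 585 − 4Q = 0, so Q = 585/4.
Back-substituting: q_U = (185 − 585/4) = 155/4, q_M = (248 − 585/4) = 407/4, q_A = (152 − 585/4) = 23/4.
Total output Q = 155/4 + 407/4 + 23/4 = 585/4.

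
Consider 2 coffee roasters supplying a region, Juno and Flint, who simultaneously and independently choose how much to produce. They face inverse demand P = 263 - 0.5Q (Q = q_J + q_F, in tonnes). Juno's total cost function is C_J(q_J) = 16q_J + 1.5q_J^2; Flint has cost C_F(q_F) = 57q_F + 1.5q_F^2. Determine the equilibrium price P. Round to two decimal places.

212.67

Juno's profit: π_J = (263 - 0.5Q)q_J - (16q_J + (3/2)q_J²). Setting ∂π_J/∂q_J = 0: 247 - 4q_J - (1/2)(q_F) = 0.
Flint's first-order condition: 206 - 4q_F - (1/2)(q_J) = 0.
Best responses: q_J = (247 - (1/2)q_F)/4, q_F = (206 - (1/2)q_J)/4.
Substituting one into the other gives q_J = 1180/21 and q_F = 934/21.
Total output Q = 302/3, so price P = 263 - (1/2)·(302/3) = 638/3.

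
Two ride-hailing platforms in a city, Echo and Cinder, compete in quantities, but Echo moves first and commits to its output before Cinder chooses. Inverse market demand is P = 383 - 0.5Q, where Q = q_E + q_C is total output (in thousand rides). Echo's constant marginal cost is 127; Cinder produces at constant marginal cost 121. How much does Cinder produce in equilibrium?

137

The follower Cinder best-responds to any q_E: π_C = (383 - 0.5Q)q_C - 121q_C.
Follower FOC: 262 - (1/2)q_E - q_C = 0, so q_C(q_E) = (262 - (1/2)q_E).
The leader anticipates this reaction. Substituting into P = 383 - 0.5Q gives P = 252 - (1/4)q_E, so π_E = (252 - (1/4)q_E)q_E - 127q_E.
Leader FOC: 125 - (1/2)q_E = 0, so q_E = 250.
Then q_C = (262 - (1/2)·250) = 137.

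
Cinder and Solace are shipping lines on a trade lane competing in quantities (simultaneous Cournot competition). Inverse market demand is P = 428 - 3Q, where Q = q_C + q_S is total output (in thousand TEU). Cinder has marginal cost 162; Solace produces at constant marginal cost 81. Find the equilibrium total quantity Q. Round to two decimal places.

68.11

Cinder's profit: π_C = (428 - 3Q)q_C - (162q_C). Setting ∂π_C/∂q_C = 0: 266 - 6q_C - 3(q_S) = 0.
Solace's first-order condition: 347 - 6q_S - 3(q_C) = 0.
Rearranging gives the reaction functions q_C = (266 - 3q_S)/6 and q_S = (347 - 3q_C)/6.
Substituting one into the other gives q_C = 185/9 and q_S = 428/9.
Total output Q = 185/9 + 428/9 = 613/9.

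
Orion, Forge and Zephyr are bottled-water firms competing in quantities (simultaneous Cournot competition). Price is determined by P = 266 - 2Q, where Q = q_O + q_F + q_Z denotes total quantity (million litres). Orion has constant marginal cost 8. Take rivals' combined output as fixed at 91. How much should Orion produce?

19

With rivals' combined output fixed at 91, Orion's profit is π_O = (266 - 2·91 - 2q_O)q_O - (8q_O) = (84 - 2q_O)q_O - (8q_O).
∂π_O/∂q_O = 76 - 4q_O = 0, so q_O = 19.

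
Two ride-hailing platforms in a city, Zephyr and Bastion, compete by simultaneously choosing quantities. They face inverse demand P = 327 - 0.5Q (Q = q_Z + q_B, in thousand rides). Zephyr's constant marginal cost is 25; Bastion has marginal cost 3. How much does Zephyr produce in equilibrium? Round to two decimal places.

Zephyr's profit: π_Z = (327 - 0.5Q)q_Z - (25q_Z). Setting ∂π_Z/∂q_Z = 0: 302 - q_Z - (1/2)(q_B) = 0.
Bastion's first-order condition: 324 - q_B - (1/2)(q_Z) = 0.
Best responses: q_Z = (302 - (1/2)q_B), q_B = (324 - (1/2)q_Z).
Solving the pair: q_Z = 560/3, q_B = 692/3.

186.67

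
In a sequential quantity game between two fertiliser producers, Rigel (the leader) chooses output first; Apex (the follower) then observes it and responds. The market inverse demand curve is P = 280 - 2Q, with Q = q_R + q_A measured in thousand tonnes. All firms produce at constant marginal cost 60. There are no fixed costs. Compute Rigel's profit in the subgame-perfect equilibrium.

The follower Apex best-responds to any q_R: π_A = (280 - 2Q)q_A - 60q_A.
∂π_A/∂q_A = 220 - 2q_R - 4q_A = 0 gives the reaction function q_A = (220 - 2q_R)/4.
Rigel substitutes q_A(q_R) into its own profit: π_R = q_R(280 - 2q_R - (220 - 2q_R)/2) - 60q_R = (170 - q_R)q_R - 60q_R.
Leader FOC: 110 - 2q_R = 0, so q_R = 55.
Then q_A = (220 - 2·55)/4 = 55/2.
Price P = 280 - 2·(165/2) = 115.
Rigel's profit: (115 - 60)·55 = 3025.

3025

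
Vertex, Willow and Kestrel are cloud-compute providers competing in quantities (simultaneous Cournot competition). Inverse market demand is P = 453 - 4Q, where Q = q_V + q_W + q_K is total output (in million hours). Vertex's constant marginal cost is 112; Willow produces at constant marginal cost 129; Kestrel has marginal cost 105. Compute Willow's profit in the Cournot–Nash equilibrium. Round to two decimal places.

Vertex's profit: π_V = (453 - 4Q)q_V - (112q_V). Setting ∂π_V/∂q_V = 0: 341 - 8q_V - 4(q_W + q_K) = 0.
Willow's profit: π_W = (453 - 4Q)q_W - (129q_W). Setting ∂π_W/∂q_W = 0: 324 - 8q_W - 4(q_V + q_K) = 0.
Kestrel's first-order condition: 348 - 8q_K - 4(q_V + q_W) = 0.
Summing all 3 equations gives 1013 − 16Q = 0, hence Q = 1013/16.
Back-substituting: q_V = (341 − 1013/4)/4 = 351/16, q_W = (324 − 1013/4)/4 = 283/16, q_K = (348 − 1013/4)/4 = 379/16.
Price P = 453 - 4·(1013/16) = 799/4.
Willow's profit: (799/4 - 129)·(283/16) = 1251.3906.

1251.39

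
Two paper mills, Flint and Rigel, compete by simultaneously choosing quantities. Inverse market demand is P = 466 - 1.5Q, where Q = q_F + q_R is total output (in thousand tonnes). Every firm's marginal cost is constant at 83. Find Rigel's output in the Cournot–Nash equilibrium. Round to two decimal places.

A representative firm's profit is π_i = q_i(466 - 1.5Q) - 83q_i.
First-order condition (treating rivals' output as given): 383 - 3q_i - (3/2)q_j = 0.
By symmetry each firm produces the same amount; substituting q_j = q_i yields q_i = 383/(9/2) = 766/9.

85.11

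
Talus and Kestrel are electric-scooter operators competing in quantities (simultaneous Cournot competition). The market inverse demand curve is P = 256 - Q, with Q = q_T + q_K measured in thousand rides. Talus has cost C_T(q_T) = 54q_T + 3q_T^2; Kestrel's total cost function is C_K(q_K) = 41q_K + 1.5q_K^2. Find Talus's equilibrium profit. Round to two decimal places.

Talus's profit: π_T = (256 - Q)q_T - (54q_T + 3q_T²). Setting ∂π_T/∂q_T = 0: 202 - 8q_T - (q_K) = 0.
Kestrel's first-order condition: 215 - 5q_K - (q_T) = 0.
Rearranging gives the reaction functions q_T = (202 - q_K)/8 and q_K = (215 - q_T)/5.
Solving the pair: q_T = 265/13, q_K = 506/13.
Price P = 256 - 771/13 = 196.6923.
Talus's profit: 196.6923·(265/13) - 54·(265/13) - 3(265/13)² = 1662.1302.

1662.13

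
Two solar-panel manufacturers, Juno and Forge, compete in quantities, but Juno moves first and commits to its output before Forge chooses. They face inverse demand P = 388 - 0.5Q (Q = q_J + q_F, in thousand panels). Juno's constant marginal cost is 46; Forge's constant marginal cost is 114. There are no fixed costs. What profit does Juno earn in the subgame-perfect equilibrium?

42025

Solve by backward induction. Given q_J, the follower Forge maximises π_F = (388 - (1/2)q_J - (1/2)q_F)q_F - 114q_F.
Setting the follower's marginal profit to zero, 274 - (1/2)q_J - q_F = 0, i.e. q_F = (274 - (1/2)q_J).
Juno substitutes q_F(q_J) into its own profit: π_J = q_J(388 - (1/2)q_J - (274 - (1/2)q_J)/2) - 46q_J = (251 - (1/4)q_J)q_J - 46q_J.
The leader's first-order condition 205 - (1/2)q_J = 0 yields q_J = 410.
Then q_F = (274 - (1/2)·410) = 69.
Price P = 388 - (1/2)·479 = 297/2.
Juno's profit: (297/2 - 46)·410 = 42025.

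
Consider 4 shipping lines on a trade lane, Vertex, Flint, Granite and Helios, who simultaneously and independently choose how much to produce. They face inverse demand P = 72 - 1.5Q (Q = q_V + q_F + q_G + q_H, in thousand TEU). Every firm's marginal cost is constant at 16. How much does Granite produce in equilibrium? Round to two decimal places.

Each firm earns π_i = (72 - 1.5Q)q_i - 16q_i.
Setting ∂π_i/∂q_i = 0 with rivals' quantities fixed: 56 - 3q_i - (3/2)·Σ_{j≠i} q_j = 0.
With identical firms every q_j equals q_i, so Σ_{j≠i} q_j = 3q_i and 56 = (15/2)q_i, giving q_i = 112/15.

7.47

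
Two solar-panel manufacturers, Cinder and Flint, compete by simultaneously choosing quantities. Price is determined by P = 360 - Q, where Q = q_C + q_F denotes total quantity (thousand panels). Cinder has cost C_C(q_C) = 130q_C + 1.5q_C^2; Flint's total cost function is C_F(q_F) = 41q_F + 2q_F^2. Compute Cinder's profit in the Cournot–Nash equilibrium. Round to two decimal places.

3346.38

Cinder's profit: π_C = (360 - Q)q_C - (130q_C + (3/2)q_C²). Setting ∂π_C/∂q_C = 0: 230 - 5q_C - (q_F) = 0.
Flint's profit: π_F = (360 - Q)q_F - (41q_F + 2q_F²). Setting ∂π_F/∂q_F = 0: 319 - 6q_F - (q_C) = 0.
So q_C = (230 - q_F)/5 and q_F = (319 - q_C)/6.
Solving the pair: q_C = 1061/29, q_F = 1365/29.
Price P = 360 - 83.6552 = 276.3448.
Cinder's profit: 276.3448·(1061/29) - 130·(1061/29) - (3/2)(1061/29)² = 3346.3763.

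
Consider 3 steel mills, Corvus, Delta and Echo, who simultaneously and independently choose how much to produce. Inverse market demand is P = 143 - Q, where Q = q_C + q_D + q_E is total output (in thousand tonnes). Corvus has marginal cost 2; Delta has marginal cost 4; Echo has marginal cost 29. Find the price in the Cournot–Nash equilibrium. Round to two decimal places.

44.50

Corvus's profit: π_C = (143 - Q)q_C - (2q_C). Setting ∂π_C/∂q_C = 0: 141 - 2q_C - (q_D + q_E) = 0.
Delta's first-order condition: 139 - 2q_D - (q_C + q_E) = 0.
Echo's profit: π_E = (143 - Q)q_E - (29q_E). Setting ∂π_E/∂q_E = 0: 114 - 2q_E - (q_C + q_D) = 0.
Summing all 3 equations gives 394 − 4Q = 0, hence Q = 197/2.
Back-substituting: q_C = (141 − 197/2) = 85/2, q_D = (139 − 197/2) = 81/2, q_E = (114 − 197/2) = 31/2.
Total output Q = 197/2, so price P = 143 - 197/2 = 89/2.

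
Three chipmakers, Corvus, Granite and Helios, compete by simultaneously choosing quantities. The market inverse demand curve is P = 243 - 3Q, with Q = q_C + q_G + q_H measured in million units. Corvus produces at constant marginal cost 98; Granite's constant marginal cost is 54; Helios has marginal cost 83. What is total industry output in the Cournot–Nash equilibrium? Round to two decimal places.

41.17

Corvus's profit: π_C = (243 - 3Q)q_C - (98q_C). Setting ∂π_C/∂q_C = 0: 145 - 6q_C - 3(q_G + q_H) = 0.
Granite's profit: π_G = (243 - 3Q)q_G - (54q_G). Setting ∂π_G/∂q_G = 0: 189 - 6q_G - 3(q_C + q_H) = 0.
Helios's first-order condition: 160 - 6q_H - 3(q_C + q_G) = 0.
Adding the 3 conditions: 494 − 6Q − 6Q = 0, i.e. Q = 247/6.
Back-substituting: q_C = (145 − 247/2)/3 = 43/6, q_G = (189 − 247/2)/3 = 131/6, q_H = (160 − 247/2)/3 = 73/6.
Total output Q = 43/6 + 131/6 + 73/6 = 247/6.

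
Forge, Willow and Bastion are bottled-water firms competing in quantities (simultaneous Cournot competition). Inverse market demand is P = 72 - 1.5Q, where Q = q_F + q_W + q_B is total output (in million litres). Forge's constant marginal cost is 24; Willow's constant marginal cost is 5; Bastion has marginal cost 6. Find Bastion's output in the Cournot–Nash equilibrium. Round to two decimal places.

Forge's profit: π_F = (72 - 1.5Q)q_F - (24q_F). Setting ∂π_F/∂q_F = 0: 48 - 3q_F - (3/2)(q_W + q_B) = 0.
Willow's first-order condition: 67 - 3q_W - (3/2)(q_F + q_B) = 0.
Bastion's first-order condition: 66 - 3q_B - (3/2)(q_F + q_W) = 0.
Summing all 3 equations gives 181 − 6Q = 0, hence Q = 181/6.
Back-substituting: q_F = (48 − 181/4)/(3/2) = 11/6, q_W = (67 − 181/4)/(3/2) = 29/2, q_B = (66 − 181/4)/(3/2) = 83/6.

13.83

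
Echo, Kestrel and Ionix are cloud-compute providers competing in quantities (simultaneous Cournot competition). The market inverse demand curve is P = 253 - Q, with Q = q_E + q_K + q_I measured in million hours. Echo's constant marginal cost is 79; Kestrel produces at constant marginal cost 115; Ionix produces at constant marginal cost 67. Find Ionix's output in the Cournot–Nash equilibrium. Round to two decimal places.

Echo's profit: π_E = (253 - Q)q_E - (79q_E). Setting ∂π_E/∂q_E = 0: 174 - 2q_E - (q_K + q_I) = 0.
Kestrel's profit: π_K = (253 - Q)q_K - (115q_K). Setting ∂π_K/∂q_K = 0: 138 - 2q_K - (q_E + q_I) = 0.
Ionix's first-order condition: 186 - 2q_I - (q_E + q_K) = 0.
Summing all 3 equations gives 498 − 4Q = 0, hence Q = 249/2.
Back-substituting: q_E = (174 − 249/2) = 99/2, q_K = (138 − 249/2) = 27/2, q_I = (186 − 249/2) = 123/2.

61.50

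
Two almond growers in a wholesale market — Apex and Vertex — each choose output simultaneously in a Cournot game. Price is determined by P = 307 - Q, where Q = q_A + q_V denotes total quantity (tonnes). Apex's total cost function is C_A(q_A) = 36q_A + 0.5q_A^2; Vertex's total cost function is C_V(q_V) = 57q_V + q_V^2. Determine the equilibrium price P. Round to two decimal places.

Apex's profit: π_A = (307 - Q)q_A - (36q_A + (1/2)q_A²). Setting ∂π_A/∂q_A = 0: 271 - 3q_A - (q_V) = 0.
Vertex's first-order condition: 250 - 4q_V - (q_A) = 0.
Rearranging gives the reaction functions q_A = (271 - q_V)/3 and q_V = (250 - q_A)/4.
Substituting one into the other gives q_A = 834/11 and q_V = 479/11.
Total output Q = 1313/11, so price P = 307 - 1313/11 = 187.6364.

187.64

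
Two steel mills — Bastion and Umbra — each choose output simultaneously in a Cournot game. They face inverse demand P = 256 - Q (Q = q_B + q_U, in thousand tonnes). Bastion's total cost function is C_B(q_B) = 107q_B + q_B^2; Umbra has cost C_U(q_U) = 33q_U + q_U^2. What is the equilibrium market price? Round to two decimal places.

Bastion's profit: π_B = (256 - Q)q_B - (107q_B + q_B²). Setting ∂π_B/∂q_B = 0: 149 - 4q_B - (q_U) = 0.
Umbra's first-order condition: 223 - 4q_U - (q_B) = 0.
So q_B = (149 - q_U)/4 and q_U = (223 - q_B)/4.
Substituting one into the other gives q_B = 373/15 and q_U = 743/15.
Total output Q = 372/5, so price P = 256 - 372/5 = 908/5.

181.60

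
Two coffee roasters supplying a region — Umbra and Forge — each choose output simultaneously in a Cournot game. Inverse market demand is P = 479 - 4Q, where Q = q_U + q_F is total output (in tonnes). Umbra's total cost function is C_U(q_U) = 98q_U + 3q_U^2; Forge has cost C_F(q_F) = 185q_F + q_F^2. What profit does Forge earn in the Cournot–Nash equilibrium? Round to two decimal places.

2184.72

Umbra's profit: π_U = (479 - 4Q)q_U - (98q_U + 3q_U²). Setting ∂π_U/∂q_U = 0: 381 - 14q_U - 4(q_F) = 0.
Forge's profit: π_F = (479 - 4Q)q_F - (185q_F + q_F²). Setting ∂π_F/∂q_F = 0: 294 - 10q_F - 4(q_U) = 0.
Rearranging gives the reaction functions q_U = (381 - 4q_F)/14 and q_F = (294 - 4q_U)/10.
Substituting one into the other gives q_U = 1317/62 and q_F = 648/31.
Price P = 479 - 4·42.1452 = 310.4194.
Forge's profit: 310.4194·(648/31) - 185·(648/31) - (648/31)² = 2184.7242.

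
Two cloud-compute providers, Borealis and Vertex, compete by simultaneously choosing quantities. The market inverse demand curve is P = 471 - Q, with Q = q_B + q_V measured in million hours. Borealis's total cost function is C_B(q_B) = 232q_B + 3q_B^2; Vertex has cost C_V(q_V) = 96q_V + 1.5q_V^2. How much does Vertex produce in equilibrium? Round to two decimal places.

70.79

Borealis's profit: π_B = (471 - Q)q_B - (232q_B + 3q_B²). Setting ∂π_B/∂q_B = 0: 239 - 8q_B - (q_V) = 0.
Vertex's profit: π_V = (471 - Q)q_V - (96q_V + (3/2)q_V²). Setting ∂π_V/∂q_V = 0: 375 - 5q_V - (q_B) = 0.
So q_B = (239 - q_V)/8 and q_V = (375 - q_B)/5.
Solving the pair: q_B = 820/39, q_V = 70.7949.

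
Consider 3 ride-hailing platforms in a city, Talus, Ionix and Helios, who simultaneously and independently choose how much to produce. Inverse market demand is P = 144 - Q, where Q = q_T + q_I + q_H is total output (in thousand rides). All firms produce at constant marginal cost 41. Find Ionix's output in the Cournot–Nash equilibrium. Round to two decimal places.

Each firm earns π_i = (144 - Q)q_i - 41q_i.
First-order condition (treating rivals' output as given): 103 - 2q_i - Σ_{j≠i} q_j = 0.
With identical firms every q_j equals q_i, so Σ_{j≠i} q_j = 2q_i and 103 = 4q_i, giving q_i = 103/4.

25.75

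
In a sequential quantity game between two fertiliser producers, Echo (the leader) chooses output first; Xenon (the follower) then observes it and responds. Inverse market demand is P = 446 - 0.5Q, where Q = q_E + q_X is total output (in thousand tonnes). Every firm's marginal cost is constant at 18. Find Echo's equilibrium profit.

The follower Xenon best-responds to any q_E: π_X = (446 - 0.5Q)q_X - 18q_X.
Setting the follower's marginal profit to zero, 428 - (1/2)q_E - q_X = 0, i.e. q_X = (428 - (1/2)q_E).
Echo substitutes q_X(q_E) into its own profit: π_E = q_E(446 - (1/2)q_E - (428 - (1/2)q_E)/2) - 18q_E = (232 - (1/4)q_E)q_E - 18q_E.
Leader FOC: 214 - (1/2)q_E = 0, so q_E = 428.
Then q_X = (428 - (1/2)·428) = 214.
Price P = 446 - (1/2)·642 = 125.
Echo's profit: (125 - 18)·428 = 45796.

45796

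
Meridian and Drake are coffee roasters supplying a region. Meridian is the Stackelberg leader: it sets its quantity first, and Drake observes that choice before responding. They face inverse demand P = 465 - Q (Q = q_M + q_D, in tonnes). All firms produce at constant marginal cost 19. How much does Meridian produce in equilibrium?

223

The follower Drake best-responds to any q_M: π_D = (465 - Q)q_D - 19q_D.
Follower FOC: 446 - q_M - 2q_D = 0, so q_D(q_M) = (446 - q_M)/2.
Meridian substitutes q_D(q_M) into its own profit: π_M = q_M(465 - q_M - (446 - q_M)/2) - 19q_M = (242 - (1/2)q_M)q_M - 19q_M.
Leader FOC: 223 - q_M = 0, so q_M = 223.
Then q_D = (446 - 223)/2 = 223/2.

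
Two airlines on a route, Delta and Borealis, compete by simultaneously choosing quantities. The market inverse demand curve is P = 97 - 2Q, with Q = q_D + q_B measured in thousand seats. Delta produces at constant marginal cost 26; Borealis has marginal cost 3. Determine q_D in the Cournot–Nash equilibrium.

8

Delta's profit: π_D = (97 - 2Q)q_D - (26q_D). Setting ∂π_D/∂q_D = 0: 71 - 4q_D - 2(q_B) = 0.
Borealis's profit: π_B = (97 - 2Q)q_B - (3q_B). Setting ∂π_B/∂q_B = 0: 94 - 4q_B - 2(q_D) = 0.
So q_D = (71 - 2q_B)/4 and q_B = (94 - 2q_D)/4.
Solving the pair: q_D = 8, q_B = 39/2.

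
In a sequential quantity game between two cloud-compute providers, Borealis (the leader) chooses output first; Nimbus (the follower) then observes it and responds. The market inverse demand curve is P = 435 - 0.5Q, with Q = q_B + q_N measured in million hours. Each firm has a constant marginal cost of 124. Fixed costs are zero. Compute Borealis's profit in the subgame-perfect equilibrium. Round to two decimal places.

24180.25

Solve by backward induction. Given q_B, the follower Nimbus maximises π_N = (435 - (1/2)q_B - (1/2)q_N)q_N - 124q_N.
Follower FOC: 311 - (1/2)q_B - q_N = 0, so q_N(q_B) = (311 - (1/2)q_B).
The leader anticipates this reaction. Substituting into P = 435 - 0.5Q gives P = 559/2 - (1/4)q_B, so π_B = (559/2 - (1/4)q_B)q_B - 124q_B.
Maximising: ∂π_B/∂q_B = 311/2 - (1/2)q_B = 0, giving q_B = 311.
Then q_N = (311 - (1/2)·311) = 311/2.
Price P = 435 - (1/2)·(933/2) = 807/4.
Borealis's profit: (807/4 - 124)·311 = 24180.2500.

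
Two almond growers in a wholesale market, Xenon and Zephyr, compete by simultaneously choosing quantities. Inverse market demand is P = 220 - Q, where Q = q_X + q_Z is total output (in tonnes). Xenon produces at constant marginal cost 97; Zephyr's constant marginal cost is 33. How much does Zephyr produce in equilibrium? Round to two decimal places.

83.67

Xenon's profit: π_X = (220 - Q)q_X - (97q_X). Setting ∂π_X/∂q_X = 0: 123 - 2q_X - (q_Z) = 0.
Zephyr's profit: π_Z = (220 - Q)q_Z - (33q_Z). Setting ∂π_Z/∂q_Z = 0: 187 - 2q_Z - (q_X) = 0.
Best responses: q_X = (123 - q_Z)/2, q_Z = (187 - q_X)/2.
Solving the pair: q_X = 59/3, q_Z = 251/3.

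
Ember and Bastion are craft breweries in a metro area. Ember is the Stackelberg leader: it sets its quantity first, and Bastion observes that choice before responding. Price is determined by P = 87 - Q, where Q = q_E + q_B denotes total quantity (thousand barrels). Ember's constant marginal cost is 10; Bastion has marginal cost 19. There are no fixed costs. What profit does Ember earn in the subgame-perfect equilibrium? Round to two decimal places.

924.50

Solve by backward induction. Given q_E, the follower Bastion maximises π_B = (87 - q_E - q_B)q_B - 19q_B.
Setting the follower's marginal profit to zero, 68 - q_E - 2q_B = 0, i.e. q_B = (68 - q_E)/2.
Ember substitutes q_B(q_E) into its own profit: π_E = q_E(87 - q_E - (68 - q_E)/2) - 10q_E = (53 - (1/2)q_E)q_E - 10q_E.
The leader's first-order condition 43 - q_E = 0 yields q_E = 43.
Then q_B = (68 - 43)/2 = 25/2.
Price P = 87 - 111/2 = 63/2.
Ember's profit: (63/2 - 10)·43 = 1849/2.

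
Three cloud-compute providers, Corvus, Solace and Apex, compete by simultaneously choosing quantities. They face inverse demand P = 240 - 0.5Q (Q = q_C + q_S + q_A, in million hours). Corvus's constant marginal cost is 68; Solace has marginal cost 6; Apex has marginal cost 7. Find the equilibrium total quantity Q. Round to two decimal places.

319.50

Corvus's profit: π_C = (240 - 0.5Q)q_C - (68q_C). Setting ∂π_C/∂q_C = 0: 172 - q_C - (1/2)(q_S + q_A) = 0.
Solace's first-order condition: 234 - q_S - (1/2)(q_C + q_A) = 0.
Apex's first-order condition: 233 - q_A - (1/2)(q_C + q_S) = 0.
Adding the 3 first-order conditions: 639 − 2Q = 0, so Q = 639/2.
Back-substituting: q_C = (172 − 639/4)/(1/2) = 49/2, q_S = (234 − 639/4)/(1/2) = 297/2, q_A = (233 − 639/4)/(1/2) = 293/2.
Total output Q = 49/2 + 297/2 + 293/2 = 639/2.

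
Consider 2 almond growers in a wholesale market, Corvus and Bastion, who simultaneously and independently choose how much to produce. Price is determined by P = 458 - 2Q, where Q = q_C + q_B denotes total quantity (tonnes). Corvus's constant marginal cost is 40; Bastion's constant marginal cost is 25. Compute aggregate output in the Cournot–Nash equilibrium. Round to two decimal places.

141.83

Corvus's profit: π_C = (458 - 2Q)q_C - (40q_C). Setting ∂π_C/∂q_C = 0: 418 - 4q_C - 2(q_B) = 0.
Bastion's first-order condition: 433 - 4q_B - 2(q_C) = 0.
So q_C = (418 - 2q_B)/4 and q_B = (433 - 2q_C)/4.
Substituting one into the other gives q_C = 403/6 and q_B = 224/3.
Total output Q = 403/6 + 224/3 = 851/6.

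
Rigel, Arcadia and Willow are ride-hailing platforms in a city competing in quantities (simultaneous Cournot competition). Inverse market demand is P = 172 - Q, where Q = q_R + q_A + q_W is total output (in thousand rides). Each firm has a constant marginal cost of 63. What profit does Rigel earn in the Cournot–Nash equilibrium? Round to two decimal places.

A representative firm's profit is π_i = q_i(172 - Q) - 63q_i.
First-order condition (treating rivals' output as given): 109 - 2q_i - Σ_{j≠i} q_j = 0.
By symmetry each firm produces the same amount; substituting Σ_{j≠i} q_j = 2q_i yields q_i = 109/4.
Price P = 172 - 327/4 = 361/4.
Rigel's profit: (361/4 - 63)·(109/4) = 742.5625.

742.56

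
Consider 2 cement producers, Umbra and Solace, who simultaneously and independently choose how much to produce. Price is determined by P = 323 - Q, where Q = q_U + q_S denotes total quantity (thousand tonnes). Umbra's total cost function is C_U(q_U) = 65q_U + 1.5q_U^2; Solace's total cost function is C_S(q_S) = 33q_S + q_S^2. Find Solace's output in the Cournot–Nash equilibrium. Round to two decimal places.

62.74

Umbra's profit: π_U = (323 - Q)q_U - (65q_U + (3/2)q_U²). Setting ∂π_U/∂q_U = 0: 258 - 5q_U - (q_S) = 0.
Solace's profit: π_S = (323 - Q)q_S - (33q_S + q_S²). Setting ∂π_S/∂q_S = 0: 290 - 4q_S - (q_U) = 0.
Best responses: q_U = (258 - q_S)/5, q_S = (290 - q_U)/4.
Solving the pair: q_U = 742/19, q_S = 1192/19.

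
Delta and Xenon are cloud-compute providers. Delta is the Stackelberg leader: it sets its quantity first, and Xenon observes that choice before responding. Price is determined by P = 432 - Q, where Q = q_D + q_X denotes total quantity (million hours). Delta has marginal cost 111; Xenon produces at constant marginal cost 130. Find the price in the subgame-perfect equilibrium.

196

Solve by backward induction. Given q_D, the follower Xenon maximises π_X = (432 - q_D - q_X)q_X - 130q_X.
∂π_X/∂q_X = 302 - q_D - 2q_X = 0 gives the reaction function q_X = (302 - q_D)/2.
The leader anticipates this reaction. Substituting into P = 432 - Q gives P = 281 - (1/2)q_D, so π_D = (281 - (1/2)q_D)q_D - 111q_D.
Leader FOC: 170 - q_D = 0, so q_D = 170.
Then q_X = (302 - 170)/2 = 66.
Total output Q = 236, so price P = 432 - 236 = 196.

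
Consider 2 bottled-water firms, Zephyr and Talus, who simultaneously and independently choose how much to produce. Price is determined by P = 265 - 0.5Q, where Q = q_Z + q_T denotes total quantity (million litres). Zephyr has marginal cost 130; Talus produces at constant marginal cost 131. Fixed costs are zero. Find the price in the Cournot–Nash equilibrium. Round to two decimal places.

Zephyr's profit: π_Z = (265 - 0.5Q)q_Z - (130q_Z). Setting ∂π_Z/∂q_Z = 0: 135 - q_Z - (1/2)(q_T) = 0.
Talus's profit: π_T = (265 - 0.5Q)q_T - (131q_T). Setting ∂π_T/∂q_T = 0: 134 - q_T - (1/2)(q_Z) = 0.
Rearranging gives the reaction functions q_Z = (135 - (1/2)q_T) and q_T = (134 - (1/2)q_Z).
Substituting one into the other gives q_Z = 272/3 and q_T = 266/3.
Total output Q = 538/3, so price P = 265 - (1/2)·(538/3) = 526/3.

175.33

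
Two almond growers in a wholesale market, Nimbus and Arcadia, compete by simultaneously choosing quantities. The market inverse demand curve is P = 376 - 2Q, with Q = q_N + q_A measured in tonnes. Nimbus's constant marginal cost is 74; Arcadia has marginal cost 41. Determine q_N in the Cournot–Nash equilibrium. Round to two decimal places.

44.83

Nimbus's profit: π_N = (376 - 2Q)q_N - (74q_N). Setting ∂π_N/∂q_N = 0: 302 - 4q_N - 2(q_A) = 0.
Arcadia's first-order condition: 335 - 4q_A - 2(q_N) = 0.
Rearranging gives the reaction functions q_N = (302 - 2q_A)/4 and q_A = (335 - 2q_N)/4.
Solving the pair: q_N = 269/6, q_A = 184/3.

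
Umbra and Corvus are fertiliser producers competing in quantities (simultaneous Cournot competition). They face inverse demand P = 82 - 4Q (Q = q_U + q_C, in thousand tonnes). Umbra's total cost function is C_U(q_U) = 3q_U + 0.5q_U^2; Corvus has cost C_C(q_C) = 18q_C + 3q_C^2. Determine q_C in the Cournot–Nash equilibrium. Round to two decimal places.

Umbra's profit: π_U = (82 - 4Q)q_U - (3q_U + (1/2)q_U²). Setting ∂π_U/∂q_U = 0: 79 - 9q_U - 4(q_C) = 0.
Corvus's first-order condition: 64 - 14q_C - 4(q_U) = 0.
Best responses: q_U = (79 - 4q_C)/9, q_C = (64 - 4q_U)/14.
Substituting one into the other gives q_U = 85/11 and q_C = 26/11.

2.36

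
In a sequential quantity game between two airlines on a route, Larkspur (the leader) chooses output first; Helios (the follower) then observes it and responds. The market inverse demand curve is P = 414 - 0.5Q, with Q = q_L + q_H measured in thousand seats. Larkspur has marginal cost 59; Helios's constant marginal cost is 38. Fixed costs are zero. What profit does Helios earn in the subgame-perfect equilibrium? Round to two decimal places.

21840.50

Solve by backward induction. Given q_L, the follower Helios maximises π_H = (414 - (1/2)q_L - (1/2)q_H)q_H - 38q_H.
Follower FOC: 376 - (1/2)q_L - q_H = 0, so q_H(q_L) = (376 - (1/2)q_L).
The leader anticipates this reaction. Substituting into P = 414 - 0.5Q gives P = 226 - (1/4)q_L, so π_L = (226 - (1/4)q_L)q_L - 59q_L.
Leader FOC: 167 - (1/2)q_L = 0, so q_L = 334.
Then q_H = (376 - (1/2)·334) = 209.
Price P = 414 - (1/2)·543 = 285/2.
Helios's profit: (285/2 - 38)·209 = 21840.5000.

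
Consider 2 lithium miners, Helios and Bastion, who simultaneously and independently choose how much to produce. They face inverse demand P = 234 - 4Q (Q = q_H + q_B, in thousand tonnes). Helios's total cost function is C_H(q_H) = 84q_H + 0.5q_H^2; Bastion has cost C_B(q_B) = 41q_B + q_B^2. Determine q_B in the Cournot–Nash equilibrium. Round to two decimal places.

Helios's profit: π_H = (234 - 4Q)q_H - (84q_H + (1/2)q_H²). Setting ∂π_H/∂q_H = 0: 150 - 9q_H - 4(q_B) = 0.
Bastion's first-order condition: 193 - 10q_B - 4(q_H) = 0.
Best responses: q_H = (150 - 4q_B)/9, q_B = (193 - 4q_H)/10.
Substituting one into the other gives q_H = 364/37 and q_B = 1137/74.

15.36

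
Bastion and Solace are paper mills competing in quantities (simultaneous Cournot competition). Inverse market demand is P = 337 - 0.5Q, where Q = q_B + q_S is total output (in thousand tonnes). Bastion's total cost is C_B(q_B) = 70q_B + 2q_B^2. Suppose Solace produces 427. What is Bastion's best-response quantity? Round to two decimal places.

10.70

With the rival's output fixed at 427, Bastion's profit is π_B = (337 - (1/2)·427 - (1/2)q_B)q_B - (70q_B + 2q_B²) = (247/2 - (1/2)q_B)q_B - (70q_B + 2q_B²).
∂π_B/∂q_B = 107/2 - 5q_B = 0, so q_B = 107/10.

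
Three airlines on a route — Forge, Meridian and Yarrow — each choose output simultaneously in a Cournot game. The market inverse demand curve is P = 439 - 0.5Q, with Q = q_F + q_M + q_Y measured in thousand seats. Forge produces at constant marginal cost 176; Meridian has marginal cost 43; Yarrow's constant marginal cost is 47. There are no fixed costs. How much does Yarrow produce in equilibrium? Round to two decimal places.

Forge's profit: π_F = (439 - 0.5Q)q_F - (176q_F). Setting ∂π_F/∂q_F = 0: 263 - q_F - (1/2)(q_M + q_Y) = 0.
Meridian's first-order condition: 396 - q_M - (1/2)(q_F + q_Y) = 0.
Yarrow's profit: π_Y = (439 - 0.5Q)q_Y - (47q_Y). Setting ∂π_Y/∂q_Y = 0: 392 - q_Y - (1/2)(q_F + q_M) = 0.
Adding the 3 conditions: 1051 − Q − Q = 0, i.e. Q = 1051/2.
Back-substituting: q_F = (263 − 1051/4)/(1/2) = 1/2, q_M = (396 − 1051/4)/(1/2) = 533/2, q_Y = (392 − 1051/4)/(1/2) = 517/2.

258.50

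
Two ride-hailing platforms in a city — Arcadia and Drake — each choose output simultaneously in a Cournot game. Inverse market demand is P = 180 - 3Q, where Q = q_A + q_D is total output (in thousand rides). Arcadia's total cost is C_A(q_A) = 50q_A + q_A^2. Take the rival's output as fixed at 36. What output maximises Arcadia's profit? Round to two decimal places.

2.75

With the rival's output fixed at 36, Arcadia's profit is π_A = (180 - 3·36 - 3q_A)q_A - (50q_A + q_A²) = (72 - 3q_A)q_A - (50q_A + q_A²).
∂π_A/∂q_A = 22 - 8q_A = 0, so q_A = 11/4.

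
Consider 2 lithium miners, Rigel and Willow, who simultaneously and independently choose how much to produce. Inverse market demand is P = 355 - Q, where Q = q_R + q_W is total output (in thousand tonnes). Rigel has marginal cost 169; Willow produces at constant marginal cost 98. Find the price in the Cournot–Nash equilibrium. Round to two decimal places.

207.33

Rigel's profit: π_R = (355 - Q)q_R - (169q_R). Setting ∂π_R/∂q_R = 0: 186 - 2q_R - (q_W) = 0.
Willow's first-order condition: 257 - 2q_W - (q_R) = 0.
Best responses: q_R = (186 - q_W)/2, q_W = (257 - q_R)/2.
Solving the pair: q_R = 115/3, q_W = 328/3.
Total output Q = 443/3, so price P = 355 - 443/3 = 622/3.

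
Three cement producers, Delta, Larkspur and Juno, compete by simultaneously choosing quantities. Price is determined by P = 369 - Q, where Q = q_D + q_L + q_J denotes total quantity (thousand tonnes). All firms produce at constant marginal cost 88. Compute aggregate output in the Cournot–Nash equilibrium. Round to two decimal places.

210.75

Each firm earns π_i = (369 - Q)q_i - 88q_i.
Setting ∂π_i/∂q_i = 0 with rivals' quantities fixed: 281 - 2q_i - Σ_{j≠i} q_j = 0.
By symmetry each firm produces the same amount; substituting Σ_{j≠i} q_j = 2q_i yields q_i = 281/4.
Total output Q = 281/4 + 281/4 + 281/4 = 843/4.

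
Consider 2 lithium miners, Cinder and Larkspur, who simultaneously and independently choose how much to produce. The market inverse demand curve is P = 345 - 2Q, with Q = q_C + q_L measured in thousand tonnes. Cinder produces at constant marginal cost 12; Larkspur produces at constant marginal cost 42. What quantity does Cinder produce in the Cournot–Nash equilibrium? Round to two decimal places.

Cinder's profit: π_C = (345 - 2Q)q_C - (12q_C). Setting ∂π_C/∂q_C = 0: 333 - 4q_C - 2(q_L) = 0.
Larkspur's profit: π_L = (345 - 2Q)q_L - (42q_L). Setting ∂π_L/∂q_L = 0: 303 - 4q_L - 2(q_C) = 0.
Best responses: q_C = (333 - 2q_L)/4, q_L = (303 - 2q_C)/4.
Solving the pair: q_C = 121/2, q_L = 91/2.

60.50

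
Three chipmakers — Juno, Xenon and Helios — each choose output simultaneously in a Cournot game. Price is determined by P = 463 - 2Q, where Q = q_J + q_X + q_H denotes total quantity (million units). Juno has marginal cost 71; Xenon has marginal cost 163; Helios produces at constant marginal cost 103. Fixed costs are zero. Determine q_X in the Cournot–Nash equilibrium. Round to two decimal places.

18.50

Juno's profit: π_J = (463 - 2Q)q_J - (71q_J). Setting ∂π_J/∂q_J = 0: 392 - 4q_J - 2(q_X + q_H) = 0.
Xenon's profit: π_X = (463 - 2Q)q_X - (163q_X). Setting ∂π_X/∂q_X = 0: 300 - 4q_X - 2(q_J + q_H) = 0.
Helios's profit: π_H = (463 - 2Q)q_H - (103q_H). Setting ∂π_H/∂q_H = 0: 360 - 4q_H - 2(q_J + q_X) = 0.
Adding the 3 first-order conditions: 1052 − 8Q = 0, so Q = 263/2.
Back-substituting: q_J = (392 − 263)/2 = 129/2, q_X = (300 − 263)/2 = 37/2, q_H = (360 − 263)/2 = 97/2.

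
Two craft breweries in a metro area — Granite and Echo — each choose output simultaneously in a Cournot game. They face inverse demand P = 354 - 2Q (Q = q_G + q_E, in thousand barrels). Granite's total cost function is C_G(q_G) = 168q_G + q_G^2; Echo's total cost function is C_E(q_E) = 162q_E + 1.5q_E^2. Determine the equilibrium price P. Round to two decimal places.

264.63

Granite's profit: π_G = (354 - 2Q)q_G - (168q_G + q_G²). Setting ∂π_G/∂q_G = 0: 186 - 6q_G - 2(q_E) = 0.
Echo's profit: π_E = (354 - 2Q)q_E - (162q_E + (3/2)q_E²). Setting ∂π_E/∂q_E = 0: 192 - 7q_E - 2(q_G) = 0.
So q_G = (186 - 2q_E)/6 and q_E = (192 - 2q_G)/7.
Solving the pair: q_G = 459/19, q_E = 390/19.
Total output Q = 849/19, so price P = 354 - 2·(849/19) = 264.6316.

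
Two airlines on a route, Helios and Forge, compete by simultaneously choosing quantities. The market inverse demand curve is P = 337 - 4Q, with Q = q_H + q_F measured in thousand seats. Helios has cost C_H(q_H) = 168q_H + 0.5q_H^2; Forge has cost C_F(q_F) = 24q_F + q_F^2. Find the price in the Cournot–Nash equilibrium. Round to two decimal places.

197.59

Helios's profit: π_H = (337 - 4Q)q_H - (168q_H + (1/2)q_H²). Setting ∂π_H/∂q_H = 0: 169 - 9q_H - 4(q_F) = 0.
Forge's profit: π_F = (337 - 4Q)q_F - (24q_F + q_F²). Setting ∂π_F/∂q_F = 0: 313 - 10q_F - 4(q_H) = 0.
Best responses: q_H = (169 - 4q_F)/9, q_F = (313 - 4q_H)/10.
Solving the pair: q_H = 219/37, q_F = 28.9324.
Total output Q = 34.8514, so price P = 337 - 4·34.8514 = 197.5946.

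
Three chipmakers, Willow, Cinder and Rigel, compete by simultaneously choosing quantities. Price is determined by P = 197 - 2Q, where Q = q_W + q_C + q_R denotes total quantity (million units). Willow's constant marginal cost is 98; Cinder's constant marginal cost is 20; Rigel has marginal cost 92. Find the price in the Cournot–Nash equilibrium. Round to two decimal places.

Willow's profit: π_W = (197 - 2Q)q_W - (98q_W). Setting ∂π_W/∂q_W = 0: 99 - 4q_W - 2(q_C + q_R) = 0.
Cinder's first-order condition: 177 - 4q_C - 2(q_W + q_R) = 0.
Rigel's profit: π_R = (197 - 2Q)q_R - (92q_R). Setting ∂π_R/∂q_R = 0: 105 - 4q_R - 2(q_W + q_C) = 0.
Summing all 3 equations gives 381 − 8Q = 0, hence Q = 381/8.
Back-substituting: q_W = (99 − 381/4)/2 = 15/8, q_C = (177 − 381/4)/2 = 327/8, q_R = (105 − 381/4)/2 = 39/8.
Total output Q = 381/8, so price P = 197 - 2·(381/8) = 407/4.

101.75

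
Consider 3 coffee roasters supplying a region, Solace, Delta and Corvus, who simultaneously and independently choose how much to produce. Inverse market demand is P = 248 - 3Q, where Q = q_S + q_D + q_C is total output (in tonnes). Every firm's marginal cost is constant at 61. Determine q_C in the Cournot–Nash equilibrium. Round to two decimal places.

15.58

Each firm earns π_i = (248 - 3Q)q_i - 61q_i.
First-order condition (treating rivals' output as given): 187 - 6q_i - 3·Σ_{j≠i} q_j = 0.
With identical firms every q_j equals q_i, so Σ_{j≠i} q_j = 2q_i and 187 = 12q_i, giving q_i = 187/12.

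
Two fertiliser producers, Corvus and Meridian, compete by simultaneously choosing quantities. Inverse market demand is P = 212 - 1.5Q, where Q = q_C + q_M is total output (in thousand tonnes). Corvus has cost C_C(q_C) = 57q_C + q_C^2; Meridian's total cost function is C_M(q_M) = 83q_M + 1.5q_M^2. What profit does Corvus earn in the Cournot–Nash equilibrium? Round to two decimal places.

1761.00

Corvus's profit: π_C = (212 - 1.5Q)q_C - (57q_C + q_C²). Setting ∂π_C/∂q_C = 0: 155 - 5q_C - (3/2)(q_M) = 0.
Meridian's profit: π_M = (212 - 1.5Q)q_M - (83q_M + (3/2)q_M²). Setting ∂π_M/∂q_M = 0: 129 - 6q_M - (3/2)(q_C) = 0.
Rearranging gives the reaction functions q_C = (155 - (3/2)q_M)/5 and q_M = (129 - (3/2)q_C)/6.
Solving the pair: q_C = 982/37, q_M = 550/37.
Price P = 212 - (3/2)·(1532/37) = 149.8919.
Corvus's profit: 149.8919·(982/37) - 57·(982/37) - (982/37)² = 1761.0007.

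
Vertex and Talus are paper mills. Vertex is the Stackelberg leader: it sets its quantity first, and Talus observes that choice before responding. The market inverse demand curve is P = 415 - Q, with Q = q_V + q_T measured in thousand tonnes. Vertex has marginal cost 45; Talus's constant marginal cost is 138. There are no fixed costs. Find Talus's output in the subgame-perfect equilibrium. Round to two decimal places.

22.75

The follower Talus best-responds to any q_V: π_T = (415 - Q)q_T - 138q_T.
∂π_T/∂q_T = 277 - q_V - 2q_T = 0 gives the reaction function q_T = (277 - q_V)/2.
The leader anticipates this reaction. Substituting into P = 415 - Q gives P = 553/2 - (1/2)q_V, so π_V = (553/2 - (1/2)q_V)q_V - 45q_V.
The leader's first-order condition 463/2 - q_V = 0 yields q_V = 463/2.
Then q_T = (277 - 463/2)/2 = 91/4.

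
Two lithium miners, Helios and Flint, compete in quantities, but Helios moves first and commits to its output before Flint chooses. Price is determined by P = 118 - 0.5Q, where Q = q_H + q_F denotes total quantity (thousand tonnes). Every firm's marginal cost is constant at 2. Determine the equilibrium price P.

31

The follower Flint best-responds to any q_H: π_F = (118 - 0.5Q)q_F - 2q_F.
Follower FOC: 116 - (1/2)q_H - q_F = 0, so q_F(q_H) = (116 - (1/2)q_H).
The leader anticipates this reaction. Substituting into P = 118 - 0.5Q gives P = 60 - (1/4)q_H, so π_H = (60 - (1/4)q_H)q_H - 2q_H.
Leader FOC: 58 - (1/2)q_H = 0, so q_H = 116.
Then q_F = (116 - (1/2)·116) = 58.
Total output Q = 174, so price P = 118 - (1/2)·174 = 31.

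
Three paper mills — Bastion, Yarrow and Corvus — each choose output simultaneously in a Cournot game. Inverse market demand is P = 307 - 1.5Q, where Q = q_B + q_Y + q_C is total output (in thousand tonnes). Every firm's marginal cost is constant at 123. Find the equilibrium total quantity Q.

Each firm earns π_i = (307 - 1.5Q)q_i - 123q_i.
Setting ∂π_i/∂q_i = 0 with rivals' quantities fixed: 184 - 3q_i - (3/2)·Σ_{j≠i} q_j = 0.
With identical firms every q_j equals q_i, so Σ_{j≠i} q_j = 2q_i and 184 = 6q_i, giving q_i = 92/3.
Total output Q = 92/3 + 92/3 + 92/3 = 92.

92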